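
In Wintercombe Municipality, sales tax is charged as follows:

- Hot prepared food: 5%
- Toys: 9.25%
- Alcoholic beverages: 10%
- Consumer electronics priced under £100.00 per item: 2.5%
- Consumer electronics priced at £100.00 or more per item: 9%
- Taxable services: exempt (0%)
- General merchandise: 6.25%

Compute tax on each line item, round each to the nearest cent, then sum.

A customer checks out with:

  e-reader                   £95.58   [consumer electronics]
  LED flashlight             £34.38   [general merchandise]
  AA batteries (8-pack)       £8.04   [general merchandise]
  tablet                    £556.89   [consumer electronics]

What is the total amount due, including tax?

£750.05

E-reader £95.58: consumer electronics, under £100.00 → 2.5% → £2.39
LED flashlight £34.38: general merchandise → 6.25% → £2.15
AA batteries (8-pack) £8.04: general merchandise → 6.25% → £0.50
Tablet £556.89: consumer electronics, £100.00 or more → 9% → £50.12
Subtotal = £694.89; tax = £55.16; total due = £750.05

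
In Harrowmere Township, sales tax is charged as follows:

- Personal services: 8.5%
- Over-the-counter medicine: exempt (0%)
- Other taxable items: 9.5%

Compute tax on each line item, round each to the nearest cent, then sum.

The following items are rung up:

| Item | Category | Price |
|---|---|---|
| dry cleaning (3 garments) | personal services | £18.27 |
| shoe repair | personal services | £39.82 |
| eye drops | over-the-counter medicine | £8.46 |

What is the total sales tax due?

£4.93

Dry cleaning (3 garments) £18.27: personal services → 8.5% → £1.55
Shoe repair £39.82: personal services → 8.5% → £3.38
Eye drops £8.46: over-the-counter medicine → 0% → £0.00
Total tax = £1.55 + £3.38 = £4.93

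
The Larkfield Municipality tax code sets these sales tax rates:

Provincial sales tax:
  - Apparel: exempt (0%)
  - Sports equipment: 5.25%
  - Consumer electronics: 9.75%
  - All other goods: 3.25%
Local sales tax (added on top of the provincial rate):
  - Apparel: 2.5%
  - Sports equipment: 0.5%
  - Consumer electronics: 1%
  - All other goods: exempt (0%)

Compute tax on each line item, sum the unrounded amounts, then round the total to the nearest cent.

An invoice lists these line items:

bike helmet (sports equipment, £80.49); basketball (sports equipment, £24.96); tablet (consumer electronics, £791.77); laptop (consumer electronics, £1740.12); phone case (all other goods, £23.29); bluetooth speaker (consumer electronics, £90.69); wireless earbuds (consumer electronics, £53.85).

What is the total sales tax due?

Bike helmet £80.49: sports equipment → 5.25% + 0.5% local = 5.75% → £4.628175
Basketball £24.96: sports equipment → 5.25% + 0.5% local = 5.75% → £1.4352
Tablet £791.77: consumer electronics → 9.75% + 1% local = 10.75% → £85.115275
Laptop £1740.12: consumer electronics → 9.75% + 1% local = 10.75% → £187.0629
Phone case £23.29: all other goods → 3.25% + 0% local = 3.25% → £0.756925
Bluetooth speaker £90.69: consumer electronics → 9.75% + 1% local = 10.75% → £9.749175
Wireless earbuds £53.85: consumer electronics → 9.75% + 1% local = 10.75% → £5.788875
Unrounded tax sum = £294.536525 → £294.54

£294.54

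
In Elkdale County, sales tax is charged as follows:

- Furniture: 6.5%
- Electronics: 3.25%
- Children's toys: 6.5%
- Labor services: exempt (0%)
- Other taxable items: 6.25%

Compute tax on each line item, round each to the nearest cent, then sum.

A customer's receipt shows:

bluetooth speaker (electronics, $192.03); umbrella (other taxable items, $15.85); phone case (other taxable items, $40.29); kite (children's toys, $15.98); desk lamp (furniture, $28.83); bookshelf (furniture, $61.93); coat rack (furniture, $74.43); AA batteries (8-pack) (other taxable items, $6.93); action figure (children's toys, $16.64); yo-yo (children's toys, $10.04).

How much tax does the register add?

$23.69

Bluetooth speaker $192.03: electronics → 3.25% → $6.24
Umbrella $15.85: other taxable items → 6.25% → $0.99
Phone case $40.29: other taxable items → 6.25% → $2.52
Kite $15.98: children's toys → 6.5% → $1.04
Desk lamp $28.83: furniture → 6.5% → $1.87
Bookshelf $61.93: furniture → 6.5% → $4.03
Coat rack $74.43: furniture → 6.5% → $4.84
AA batteries (8-pack) $6.93: other taxable items → 6.25% → $0.43
Action figure $16.64: children's toys → 6.5% → $1.08
Yo-yo $10.04: children's toys → 6.5% → $0.65
Total tax = $6.24 + $0.99 + $2.52 + $1.04 + $1.87 + $4.03 + $4.84 + $0.43 + $1.08 + $0.65 = $23.69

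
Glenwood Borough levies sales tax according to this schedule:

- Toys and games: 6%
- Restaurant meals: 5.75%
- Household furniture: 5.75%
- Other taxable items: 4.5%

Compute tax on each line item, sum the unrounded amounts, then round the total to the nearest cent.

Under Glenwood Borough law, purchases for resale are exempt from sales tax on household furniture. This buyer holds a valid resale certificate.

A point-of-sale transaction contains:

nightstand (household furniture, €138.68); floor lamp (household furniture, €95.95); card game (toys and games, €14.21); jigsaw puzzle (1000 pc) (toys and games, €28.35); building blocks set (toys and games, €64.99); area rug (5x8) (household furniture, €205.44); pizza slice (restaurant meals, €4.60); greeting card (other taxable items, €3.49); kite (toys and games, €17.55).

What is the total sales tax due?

Nightstand €138.68: household furniture, buyer-exempt → 0% → €0.00
Floor lamp €95.95: household furniture, buyer-exempt → 0% → €0.00
Card game €14.21: toys and games → 6% → €0.8526
Jigsaw puzzle (1000 pc) €28.35: toys and games → 6% → €1.701
Building blocks set €64.99: toys and games → 6% → €3.8994
Area rug (5x8) €205.44: household furniture, buyer-exempt → 0% → €0.00
Pizza slice €4.60: restaurant meals → 5.75% → €0.2645
Greeting card €3.49: other taxable items → 4.5% → €0.15705
Kite €17.55: toys and games → 6% → €1.053
Unrounded tax sum = €7.92755 → €7.93

€7.93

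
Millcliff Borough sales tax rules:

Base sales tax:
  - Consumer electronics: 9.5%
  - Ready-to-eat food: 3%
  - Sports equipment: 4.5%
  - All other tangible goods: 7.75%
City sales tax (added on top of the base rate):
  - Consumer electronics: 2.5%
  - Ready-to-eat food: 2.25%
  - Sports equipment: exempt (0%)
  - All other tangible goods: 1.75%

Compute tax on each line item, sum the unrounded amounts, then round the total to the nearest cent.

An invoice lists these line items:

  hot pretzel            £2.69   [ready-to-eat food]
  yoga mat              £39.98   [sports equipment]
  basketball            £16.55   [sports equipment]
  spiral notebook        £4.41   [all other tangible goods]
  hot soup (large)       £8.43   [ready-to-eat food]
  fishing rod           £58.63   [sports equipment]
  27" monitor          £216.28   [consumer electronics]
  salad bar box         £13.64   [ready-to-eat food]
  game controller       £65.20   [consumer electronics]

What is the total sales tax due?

£40.68

Hot pretzel £2.69: ready-to-eat food → 3% + 2.25% city = 5.25% → £0.141225
Yoga mat £39.98: sports equipment → 4.5% + 0% city = 4.5% → £1.7991
Basketball £16.55: sports equipment → 4.5% + 0% city = 4.5% → £0.74475
Spiral notebook £4.41: all other tangible goods → 7.75% + 1.75% city = 9.5% → £0.41895
Hot soup (large) £8.43: ready-to-eat food → 3% + 2.25% city = 5.25% → £0.442575
Fishing rod £58.63: sports equipment → 4.5% + 0% city = 4.5% → £2.63835
27" monitor £216.28: consumer electronics → 9.5% + 2.5% city = 12% → £25.9536
Salad bar box £13.64: ready-to-eat food → 3% + 2.25% city = 5.25% → £0.7161
Game controller £65.20: consumer electronics → 9.5% + 2.5% city = 12% → £7.824
Unrounded tax sum = £40.67865 → £40.68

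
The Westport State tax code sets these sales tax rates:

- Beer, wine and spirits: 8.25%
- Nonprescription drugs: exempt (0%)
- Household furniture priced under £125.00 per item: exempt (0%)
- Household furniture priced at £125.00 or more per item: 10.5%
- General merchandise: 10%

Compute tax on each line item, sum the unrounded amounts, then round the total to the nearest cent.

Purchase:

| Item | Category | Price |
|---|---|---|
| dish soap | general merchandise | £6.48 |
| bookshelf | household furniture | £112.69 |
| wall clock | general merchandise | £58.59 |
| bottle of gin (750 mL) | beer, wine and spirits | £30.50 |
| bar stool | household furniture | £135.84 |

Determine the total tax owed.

£23.29

Dish soap £6.48: general merchandise → 10% → £0.648
Bookshelf £112.69: household furniture, under £125.00 → 0% → £0.00
Wall clock £58.59: general merchandise → 10% → £5.859
Bottle of gin (750 mL) £30.50: beer, wine and spirits → 8.25% → £2.51625
Bar stool £135.84: household furniture, £125.00 or more → 10.5% → £14.2632
Unrounded tax sum = £23.28645 → £23.29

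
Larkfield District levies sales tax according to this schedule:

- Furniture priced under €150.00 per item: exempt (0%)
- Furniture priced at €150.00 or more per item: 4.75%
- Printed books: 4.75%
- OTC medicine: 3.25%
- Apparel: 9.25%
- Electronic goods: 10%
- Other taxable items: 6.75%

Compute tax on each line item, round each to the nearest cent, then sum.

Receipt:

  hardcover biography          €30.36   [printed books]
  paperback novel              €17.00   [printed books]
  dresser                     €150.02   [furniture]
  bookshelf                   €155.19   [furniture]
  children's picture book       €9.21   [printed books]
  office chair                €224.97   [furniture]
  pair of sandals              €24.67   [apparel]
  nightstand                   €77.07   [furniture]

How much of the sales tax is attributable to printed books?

€2.69

Hardcover biography €30.36: printed books → 4.75% → €1.44
Paperback novel €17.00: printed books → 4.75% → €0.81
Children's picture book €9.21: printed books → 4.75% → €0.44
Tax on printed books = €1.44 + €0.81 + €0.44 = €2.69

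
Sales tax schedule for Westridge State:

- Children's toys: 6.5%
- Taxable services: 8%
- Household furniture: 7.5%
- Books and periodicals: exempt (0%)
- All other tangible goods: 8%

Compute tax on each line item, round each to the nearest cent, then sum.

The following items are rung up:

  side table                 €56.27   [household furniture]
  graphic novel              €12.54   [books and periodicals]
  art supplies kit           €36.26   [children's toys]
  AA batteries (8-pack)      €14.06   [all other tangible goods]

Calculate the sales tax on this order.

Side table €56.27: household furniture → 7.5% → €4.22
Graphic novel €12.54: books and periodicals → 0% → €0.00
Art supplies kit €36.26: children's toys → 6.5% → €2.36
AA batteries (8-pack) €14.06: all other tangible goods → 8% → €1.12
Total tax = €4.22 + €2.36 + €1.12 = €7.70

€7.70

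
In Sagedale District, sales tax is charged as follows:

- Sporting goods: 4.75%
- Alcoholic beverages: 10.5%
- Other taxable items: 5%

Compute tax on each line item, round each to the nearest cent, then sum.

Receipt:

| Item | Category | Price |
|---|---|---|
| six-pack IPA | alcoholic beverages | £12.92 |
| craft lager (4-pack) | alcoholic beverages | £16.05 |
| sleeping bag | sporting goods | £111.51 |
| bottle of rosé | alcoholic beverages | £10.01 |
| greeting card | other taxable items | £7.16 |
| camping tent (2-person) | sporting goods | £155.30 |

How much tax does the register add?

£17.14

Six-pack IPA £12.92: alcoholic beverages → 10.5% → £1.36
Craft lager (4-pack) £16.05: alcoholic beverages → 10.5% → £1.69
Sleeping bag £111.51: sporting goods → 4.75% → £5.30
Bottle of rosé £10.01: alcoholic beverages → 10.5% → £1.05
Greeting card £7.16: other taxable items → 5% → £0.36
Camping tent (2-person) £155.30: sporting goods → 4.75% → £7.38
Total tax = £1.36 + £1.69 + £5.30 + £1.05 + £0.36 + £7.38 = £17.14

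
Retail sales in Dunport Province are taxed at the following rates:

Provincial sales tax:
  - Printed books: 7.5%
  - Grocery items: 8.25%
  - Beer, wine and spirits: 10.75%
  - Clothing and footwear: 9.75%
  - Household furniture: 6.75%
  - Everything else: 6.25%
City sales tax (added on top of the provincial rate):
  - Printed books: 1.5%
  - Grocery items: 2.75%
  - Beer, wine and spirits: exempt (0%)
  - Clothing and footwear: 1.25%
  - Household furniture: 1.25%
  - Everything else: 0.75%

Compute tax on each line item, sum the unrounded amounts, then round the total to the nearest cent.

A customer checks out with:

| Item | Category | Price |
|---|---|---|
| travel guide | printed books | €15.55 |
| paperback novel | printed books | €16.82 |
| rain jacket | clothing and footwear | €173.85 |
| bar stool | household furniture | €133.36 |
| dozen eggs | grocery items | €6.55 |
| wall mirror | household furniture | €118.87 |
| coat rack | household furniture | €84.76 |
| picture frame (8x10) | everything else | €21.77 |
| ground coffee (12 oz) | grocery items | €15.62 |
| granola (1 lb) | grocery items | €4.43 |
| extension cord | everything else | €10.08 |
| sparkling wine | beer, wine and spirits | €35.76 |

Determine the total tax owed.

Travel guide €15.55: printed books → 7.5% + 1.5% city = 9% → €1.3995
Paperback novel €16.82: printed books → 7.5% + 1.5% city = 9% → €1.5138
Rain jacket €173.85: clothing and footwear → 9.75% + 1.25% city = 11% → €19.1235
Bar stool €133.36: household furniture → 6.75% + 1.25% city = 8% → €10.6688
Dozen eggs €6.55: grocery items → 8.25% + 2.75% city = 11% → €0.7205
Wall mirror €118.87: household furniture → 6.75% + 1.25% city = 8% → €9.5096
Coat rack €84.76: household furniture → 6.75% + 1.25% city = 8% → €6.7808
Picture frame (8x10) €21.77: everything else → 6.25% + 0.75% city = 7% → €1.5239
Ground coffee (12 oz) €15.62: grocery items → 8.25% + 2.75% city = 11% → €1.7182
Granola (1 lb) €4.43: grocery items → 8.25% + 2.75% city = 11% → €0.4873
Extension cord €10.08: everything else → 6.25% + 0.75% city = 7% → €0.7056
Sparkling wine €35.76: beer, wine and spirits → 10.75% + 0% city = 10.75% → €3.8442
Unrounded tax sum = €57.9957 → €58.00

€58.00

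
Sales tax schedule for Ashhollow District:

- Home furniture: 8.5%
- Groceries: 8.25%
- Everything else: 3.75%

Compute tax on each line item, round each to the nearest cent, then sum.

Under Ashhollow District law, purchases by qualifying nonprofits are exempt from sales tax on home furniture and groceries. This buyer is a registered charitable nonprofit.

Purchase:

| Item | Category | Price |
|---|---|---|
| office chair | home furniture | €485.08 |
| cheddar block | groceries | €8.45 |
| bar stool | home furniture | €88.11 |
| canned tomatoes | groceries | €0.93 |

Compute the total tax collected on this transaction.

€0.00

Office chair €485.08: home furniture, buyer-exempt → 0% → €0.00
Cheddar block €8.45: groceries, buyer-exempt → 0% → €0.00
Bar stool €88.11: home furniture, buyer-exempt → 0% → €0.00
Canned tomatoes €0.93: groceries, buyer-exempt → 0% → €0.00
Total tax = €0.00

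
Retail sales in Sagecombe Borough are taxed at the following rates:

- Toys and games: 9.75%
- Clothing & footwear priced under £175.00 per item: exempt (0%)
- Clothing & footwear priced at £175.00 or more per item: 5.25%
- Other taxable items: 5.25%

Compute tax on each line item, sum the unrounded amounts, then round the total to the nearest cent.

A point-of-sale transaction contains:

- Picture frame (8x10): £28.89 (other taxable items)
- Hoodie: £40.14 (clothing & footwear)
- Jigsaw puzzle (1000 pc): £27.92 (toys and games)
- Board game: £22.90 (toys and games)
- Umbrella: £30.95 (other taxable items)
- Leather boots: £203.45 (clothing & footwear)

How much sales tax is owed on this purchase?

Picture frame (8x10) £28.89: other taxable items → 5.25% → £1.516725
Hoodie £40.14: clothing & footwear, under £175.00 → 0% → £0.00
Jigsaw puzzle (1000 pc) £27.92: toys and games → 9.75% → £2.7222
Board game £22.90: toys and games → 9.75% → £2.23275
Umbrella £30.95: other taxable items → 5.25% → £1.624875
Leather boots £203.45: clothing & footwear, £175.00 or more → 5.25% → £10.681125
Unrounded tax sum = £18.777675 → £18.78

£18.78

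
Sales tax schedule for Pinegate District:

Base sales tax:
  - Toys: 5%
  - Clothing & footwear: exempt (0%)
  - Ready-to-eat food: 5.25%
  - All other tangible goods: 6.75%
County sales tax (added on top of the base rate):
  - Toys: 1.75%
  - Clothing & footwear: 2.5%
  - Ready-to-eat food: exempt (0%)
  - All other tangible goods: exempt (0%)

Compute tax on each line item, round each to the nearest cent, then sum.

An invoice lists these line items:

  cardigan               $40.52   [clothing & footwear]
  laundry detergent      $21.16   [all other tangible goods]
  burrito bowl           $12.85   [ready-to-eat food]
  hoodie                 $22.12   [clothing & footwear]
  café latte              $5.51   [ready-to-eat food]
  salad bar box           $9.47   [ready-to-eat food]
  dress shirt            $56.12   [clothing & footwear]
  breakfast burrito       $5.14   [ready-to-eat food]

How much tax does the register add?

Cardigan $40.52: clothing & footwear → 0% + 2.5% county = 2.5% → $1.01
Laundry detergent $21.16: all other tangible goods → 6.75% + 0% county = 6.75% → $1.43
Burrito bowl $12.85: ready-to-eat food → 5.25% + 0% county = 5.25% → $0.67
Hoodie $22.12: clothing & footwear → 0% + 2.5% county = 2.5% → $0.55
Café latte $5.51: ready-to-eat food → 5.25% + 0% county = 5.25% → $0.29
Salad bar box $9.47: ready-to-eat food → 5.25% + 0% county = 5.25% → $0.50
Dress shirt $56.12: clothing & footwear → 0% + 2.5% county = 2.5% → $1.40
Breakfast burrito $5.14: ready-to-eat food → 5.25% + 0% county = 5.25% → $0.27
Total tax = $1.01 + $1.43 + $0.67 + $0.55 + $0.29 + $0.50 + $1.40 + $0.27 = $6.12

$6.12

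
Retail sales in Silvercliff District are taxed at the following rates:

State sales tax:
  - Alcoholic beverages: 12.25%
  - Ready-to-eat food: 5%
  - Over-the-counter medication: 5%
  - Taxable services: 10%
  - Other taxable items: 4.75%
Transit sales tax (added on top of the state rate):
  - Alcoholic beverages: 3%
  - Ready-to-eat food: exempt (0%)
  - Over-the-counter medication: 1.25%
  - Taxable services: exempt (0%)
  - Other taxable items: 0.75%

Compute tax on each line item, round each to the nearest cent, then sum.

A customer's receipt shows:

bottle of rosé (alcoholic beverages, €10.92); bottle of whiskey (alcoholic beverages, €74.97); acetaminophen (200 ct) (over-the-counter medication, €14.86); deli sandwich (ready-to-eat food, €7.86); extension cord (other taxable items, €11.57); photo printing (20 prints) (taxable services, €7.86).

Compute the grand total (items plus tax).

Bottle of rosé €10.92: alcoholic beverages → 12.25% + 3% transit = 15.25% → €1.67
Bottle of whiskey €74.97: alcoholic beverages → 12.25% + 3% transit = 15.25% → €11.43
Acetaminophen (200 ct) €14.86: over-the-counter medication → 5% + 1.25% transit = 6.25% → €0.93
Deli sandwich €7.86: ready-to-eat food → 5% + 0% transit = 5% → €0.39
Extension cord €11.57: other taxable items → 4.75% + 0.75% transit = 5.5% → €0.64
Photo printing (20 prints) €7.86: taxable services → 10% + 0% transit = 10% → €0.79
Subtotal = €128.04; tax = €15.85; total due = €143.89

€143.89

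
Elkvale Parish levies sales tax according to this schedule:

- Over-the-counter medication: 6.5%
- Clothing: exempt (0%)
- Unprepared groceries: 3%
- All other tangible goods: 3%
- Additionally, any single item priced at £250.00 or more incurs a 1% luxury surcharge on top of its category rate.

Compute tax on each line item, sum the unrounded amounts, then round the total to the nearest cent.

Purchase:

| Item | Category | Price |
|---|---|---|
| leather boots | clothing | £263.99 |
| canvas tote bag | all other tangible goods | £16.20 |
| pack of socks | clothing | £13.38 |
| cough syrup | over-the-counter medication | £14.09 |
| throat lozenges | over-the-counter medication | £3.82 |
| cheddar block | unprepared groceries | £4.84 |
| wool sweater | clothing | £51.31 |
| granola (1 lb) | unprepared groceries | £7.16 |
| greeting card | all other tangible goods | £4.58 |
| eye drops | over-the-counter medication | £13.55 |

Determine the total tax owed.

Leather boots £263.99: clothing → 0% + 1% surcharge = 1% → £2.6399
Canvas tote bag £16.20: all other tangible goods → 3% → £0.486
Pack of socks £13.38: clothing → 0% → £0.00
Cough syrup £14.09: over-the-counter medication → 6.5% → £0.91585
Throat lozenges £3.82: over-the-counter medication → 6.5% → £0.2483
Cheddar block £4.84: unprepared groceries → 3% → £0.1452
Wool sweater £51.31: clothing → 0% → £0.00
Granola (1 lb) £7.16: unprepared groceries → 3% → £0.2148
Greeting card £4.58: all other tangible goods → 3% → £0.1374
Eye drops £13.55: over-the-counter medication → 6.5% → £0.88075
Unrounded tax sum = £5.6682 → £5.67

£5.67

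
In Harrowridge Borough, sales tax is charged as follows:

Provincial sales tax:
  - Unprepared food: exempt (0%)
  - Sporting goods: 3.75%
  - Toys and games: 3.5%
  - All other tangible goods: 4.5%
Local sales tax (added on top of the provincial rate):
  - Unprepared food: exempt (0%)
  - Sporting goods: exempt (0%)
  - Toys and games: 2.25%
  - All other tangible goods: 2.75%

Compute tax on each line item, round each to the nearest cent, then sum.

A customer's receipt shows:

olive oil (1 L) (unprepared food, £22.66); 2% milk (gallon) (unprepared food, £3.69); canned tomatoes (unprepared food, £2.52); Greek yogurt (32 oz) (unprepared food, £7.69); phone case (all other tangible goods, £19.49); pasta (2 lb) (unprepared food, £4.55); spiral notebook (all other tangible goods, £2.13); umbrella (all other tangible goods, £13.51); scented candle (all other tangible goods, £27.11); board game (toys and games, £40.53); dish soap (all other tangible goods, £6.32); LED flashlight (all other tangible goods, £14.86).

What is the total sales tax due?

Olive oil (1 L) £22.66: unprepared food → 0% + 0% local = 0% → £0.00
2% milk (gallon) £3.69: unprepared food → 0% + 0% local = 0% → £0.00
Canned tomatoes £2.52: unprepared food → 0% + 0% local = 0% → £0.00
Greek yogurt (32 oz) £7.69: unprepared food → 0% + 0% local = 0% → £0.00
Phone case £19.49: all other tangible goods → 4.5% + 2.75% local = 7.25% → £1.41
Pasta (2 lb) £4.55: unprepared food → 0% + 0% local = 0% → £0.00
Spiral notebook £2.13: all other tangible goods → 4.5% + 2.75% local = 7.25% → £0.15
Umbrella £13.51: all other tangible goods → 4.5% + 2.75% local = 7.25% → £0.98
Scented candle £27.11: all other tangible goods → 4.5% + 2.75% local = 7.25% → £1.97
Board game £40.53: toys and games → 3.5% + 2.25% local = 5.75% → £2.33
Dish soap £6.32: all other tangible goods → 4.5% + 2.75% local = 7.25% → £0.46
LED flashlight £14.86: all other tangible goods → 4.5% + 2.75% local = 7.25% → £1.08
Total tax = £1.41 + £0.15 + £0.98 + £1.97 + £2.33 + £0.46 + £1.08 = £8.38

£8.38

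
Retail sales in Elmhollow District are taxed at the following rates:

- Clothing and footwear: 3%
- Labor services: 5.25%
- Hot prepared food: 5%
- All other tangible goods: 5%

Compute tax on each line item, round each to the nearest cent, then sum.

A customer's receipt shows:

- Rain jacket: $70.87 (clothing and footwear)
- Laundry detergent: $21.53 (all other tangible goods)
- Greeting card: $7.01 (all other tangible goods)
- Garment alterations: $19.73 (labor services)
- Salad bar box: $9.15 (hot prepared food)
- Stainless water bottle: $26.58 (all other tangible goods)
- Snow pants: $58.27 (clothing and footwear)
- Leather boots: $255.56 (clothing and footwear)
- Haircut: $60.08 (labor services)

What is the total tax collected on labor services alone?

Garment alterations $19.73: labor services → 5.25% → $1.04
Haircut $60.08: labor services → 5.25% → $3.15
Tax on labor services = $1.04 + $3.15 = $4.19

$4.19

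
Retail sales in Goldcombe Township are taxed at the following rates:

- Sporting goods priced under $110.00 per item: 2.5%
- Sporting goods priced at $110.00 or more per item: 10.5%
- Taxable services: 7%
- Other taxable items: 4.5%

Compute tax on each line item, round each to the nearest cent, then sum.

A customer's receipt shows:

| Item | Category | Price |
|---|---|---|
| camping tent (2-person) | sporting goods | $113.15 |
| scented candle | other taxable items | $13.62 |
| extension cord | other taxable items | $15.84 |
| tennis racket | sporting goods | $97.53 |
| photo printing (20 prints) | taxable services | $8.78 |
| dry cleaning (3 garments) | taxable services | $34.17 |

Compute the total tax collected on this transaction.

Camping tent (2-person) $113.15: sporting goods, $110.00 or more → 10.5% → $11.88
Scented candle $13.62: other taxable items → 4.5% → $0.61
Extension cord $15.84: other taxable items → 4.5% → $0.71
Tennis racket $97.53: sporting goods, under $110.00 → 2.5% → $2.44
Photo printing (20 prints) $8.78: taxable services → 7% → $0.61
Dry cleaning (3 garments) $34.17: taxable services → 7% → $2.39
Total tax = $11.88 + $0.61 + $0.71 + $2.44 + $0.61 + $2.39 = $18.64

$18.64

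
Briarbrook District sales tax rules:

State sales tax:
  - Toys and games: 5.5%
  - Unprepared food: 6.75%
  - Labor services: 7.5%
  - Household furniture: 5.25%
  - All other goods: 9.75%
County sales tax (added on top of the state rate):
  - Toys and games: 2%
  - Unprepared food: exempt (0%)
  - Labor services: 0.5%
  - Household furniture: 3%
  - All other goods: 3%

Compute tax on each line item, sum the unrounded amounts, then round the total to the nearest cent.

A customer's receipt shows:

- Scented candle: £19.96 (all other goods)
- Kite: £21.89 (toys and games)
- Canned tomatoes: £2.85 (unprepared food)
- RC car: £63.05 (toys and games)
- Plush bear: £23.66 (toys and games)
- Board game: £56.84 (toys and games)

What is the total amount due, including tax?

Scented candle £19.96: all other goods → 9.75% + 3% county = 12.75% → £2.5449
Kite £21.89: toys and games → 5.5% + 2% county = 7.5% → £1.64175
Canned tomatoes £2.85: unprepared food → 6.75% + 0% county = 6.75% → £0.192375
RC car £63.05: toys and games → 5.5% + 2% county = 7.5% → £4.72875
Plush bear £23.66: toys and games → 5.5% + 2% county = 7.5% → £1.7745
Board game £56.84: toys and games → 5.5% + 2% county = 7.5% → £4.263
Subtotal = £188.25; unrounded tax = £15.145275 → £15.15; total due = £203.40

£203.40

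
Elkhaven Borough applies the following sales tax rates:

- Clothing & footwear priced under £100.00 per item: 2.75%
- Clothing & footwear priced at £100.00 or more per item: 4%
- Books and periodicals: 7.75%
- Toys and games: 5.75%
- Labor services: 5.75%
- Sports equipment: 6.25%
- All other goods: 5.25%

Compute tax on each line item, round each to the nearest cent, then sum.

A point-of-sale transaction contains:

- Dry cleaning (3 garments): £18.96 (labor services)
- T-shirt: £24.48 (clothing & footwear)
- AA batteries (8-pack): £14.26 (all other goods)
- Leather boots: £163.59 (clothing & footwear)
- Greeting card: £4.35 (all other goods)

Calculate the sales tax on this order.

£9.28

Dry cleaning (3 garments) £18.96: labor services → 5.75% → £1.09
T-shirt £24.48: clothing & footwear, under £100.00 → 2.75% → £0.67
AA batteries (8-pack) £14.26: all other goods → 5.25% → £0.75
Leather boots £163.59: clothing & footwear, £100.00 or more → 4% → £6.54
Greeting card £4.35: all other goods → 5.25% → £0.23
Total tax = £1.09 + £0.67 + £0.75 + £6.54 + £0.23 = £9.28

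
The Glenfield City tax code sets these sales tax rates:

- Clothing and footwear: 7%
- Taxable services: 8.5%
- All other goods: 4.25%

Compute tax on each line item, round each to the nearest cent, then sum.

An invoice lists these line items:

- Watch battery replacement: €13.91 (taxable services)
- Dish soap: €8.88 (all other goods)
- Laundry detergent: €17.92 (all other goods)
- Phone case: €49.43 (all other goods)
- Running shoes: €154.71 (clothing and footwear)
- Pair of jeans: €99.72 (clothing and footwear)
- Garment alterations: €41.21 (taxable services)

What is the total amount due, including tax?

Watch battery replacement €13.91: taxable services → 8.5% → €1.18
Dish soap €8.88: all other goods → 4.25% → €0.38
Laundry detergent €17.92: all other goods → 4.25% → €0.76
Phone case €49.43: all other goods → 4.25% → €2.10
Running shoes €154.71: clothing and footwear → 7% → €10.83
Pair of jeans €99.72: clothing and footwear → 7% → €6.98
Garment alterations €41.21: taxable services → 8.5% → €3.50
Subtotal = €385.78; tax = €25.73; total due = €411.51

€411.51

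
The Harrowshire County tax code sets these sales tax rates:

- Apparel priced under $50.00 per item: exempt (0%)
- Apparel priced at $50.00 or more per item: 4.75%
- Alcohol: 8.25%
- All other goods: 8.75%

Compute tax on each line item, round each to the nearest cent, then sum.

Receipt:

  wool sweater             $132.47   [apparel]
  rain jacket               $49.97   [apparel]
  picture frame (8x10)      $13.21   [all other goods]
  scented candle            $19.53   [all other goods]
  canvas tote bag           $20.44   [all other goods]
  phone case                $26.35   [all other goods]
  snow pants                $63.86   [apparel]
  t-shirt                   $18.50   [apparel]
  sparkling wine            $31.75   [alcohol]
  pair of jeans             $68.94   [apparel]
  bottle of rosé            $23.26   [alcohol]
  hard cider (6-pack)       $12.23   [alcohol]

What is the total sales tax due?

Wool sweater $132.47: apparel, $50.00 or more → 4.75% → $6.29
Rain jacket $49.97: apparel, under $50.00 → 0% → $0.00
Picture frame (8x10) $13.21: all other goods → 8.75% → $1.16
Scented candle $19.53: all other goods → 8.75% → $1.71
Canvas tote bag $20.44: all other goods → 8.75% → $1.79
Phone case $26.35: all other goods → 8.75% → $2.31
Snow pants $63.86: apparel, $50.00 or more → 4.75% → $3.03
T-shirt $18.50: apparel, under $50.00 → 0% → $0.00
Sparkling wine $31.75: alcohol → 8.25% → $2.62
Pair of jeans $68.94: apparel, $50.00 or more → 4.75% → $3.27
Bottle of rosé $23.26: alcohol → 8.25% → $1.92
Hard cider (6-pack) $12.23: alcohol → 8.25% → $1.01
Total tax = $6.29 + $1.16 + $1.71 + $1.79 + $2.31 + $3.03 + $2.62 + $3.27 + $1.92 + $1.01 = $25.11

$25.11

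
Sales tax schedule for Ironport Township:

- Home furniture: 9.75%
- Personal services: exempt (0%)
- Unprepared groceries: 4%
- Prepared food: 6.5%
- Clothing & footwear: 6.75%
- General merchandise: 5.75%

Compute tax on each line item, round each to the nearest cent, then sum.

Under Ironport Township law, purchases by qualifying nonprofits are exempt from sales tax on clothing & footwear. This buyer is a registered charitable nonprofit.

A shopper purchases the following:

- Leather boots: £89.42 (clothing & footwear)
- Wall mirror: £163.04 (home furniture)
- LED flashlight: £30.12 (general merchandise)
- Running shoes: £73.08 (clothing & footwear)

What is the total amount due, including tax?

Leather boots £89.42: clothing & footwear, buyer-exempt → 0% → £0.00
Wall mirror £163.04: home furniture → 9.75% → £15.90
LED flashlight £30.12: general merchandise → 5.75% → £1.73
Running shoes £73.08: clothing & footwear, buyer-exempt → 0% → £0.00
Subtotal = £355.66; tax = £17.63; total due = £373.29

£373.29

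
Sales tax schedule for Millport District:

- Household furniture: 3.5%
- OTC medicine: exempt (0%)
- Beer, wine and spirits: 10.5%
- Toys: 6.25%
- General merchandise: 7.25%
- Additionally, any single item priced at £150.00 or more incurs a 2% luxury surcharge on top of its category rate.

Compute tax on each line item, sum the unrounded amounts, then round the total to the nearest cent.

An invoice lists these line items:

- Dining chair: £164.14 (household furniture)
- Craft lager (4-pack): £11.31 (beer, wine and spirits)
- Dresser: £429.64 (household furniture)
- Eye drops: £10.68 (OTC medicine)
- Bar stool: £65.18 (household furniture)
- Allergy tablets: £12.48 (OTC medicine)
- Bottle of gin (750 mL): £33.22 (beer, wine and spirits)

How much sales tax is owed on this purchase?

Dining chair £164.14: household furniture → 3.5% + 2% surcharge = 5.5% → £9.0277
Craft lager (4-pack) £11.31: beer, wine and spirits → 10.5% → £1.18755
Dresser £429.64: household furniture → 3.5% + 2% surcharge = 5.5% → £23.6302
Eye drops £10.68: OTC medicine → 0% → £0.00
Bar stool £65.18: household furniture → 3.5% → £2.2813
Allergy tablets £12.48: OTC medicine → 0% → £0.00
Bottle of gin (750 mL) £33.22: beer, wine and spirits → 10.5% → £3.4881
Unrounded tax sum = £39.61485 → £39.61

£39.61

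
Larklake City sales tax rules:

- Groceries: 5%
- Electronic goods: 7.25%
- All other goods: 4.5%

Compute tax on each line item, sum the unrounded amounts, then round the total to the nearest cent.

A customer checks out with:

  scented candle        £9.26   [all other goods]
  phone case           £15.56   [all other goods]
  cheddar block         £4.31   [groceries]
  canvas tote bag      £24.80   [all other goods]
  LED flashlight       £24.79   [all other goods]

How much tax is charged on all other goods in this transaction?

£3.35

Scented candle £9.26: all other goods → 4.5% → £0.4167
Phone case £15.56: all other goods → 4.5% → £0.7002
Canvas tote bag £24.80: all other goods → 4.5% → £1.116
LED flashlight £24.79: all other goods → 4.5% → £1.11555
Tax on all other goods: unrounded sum = £3.34845 → £3.35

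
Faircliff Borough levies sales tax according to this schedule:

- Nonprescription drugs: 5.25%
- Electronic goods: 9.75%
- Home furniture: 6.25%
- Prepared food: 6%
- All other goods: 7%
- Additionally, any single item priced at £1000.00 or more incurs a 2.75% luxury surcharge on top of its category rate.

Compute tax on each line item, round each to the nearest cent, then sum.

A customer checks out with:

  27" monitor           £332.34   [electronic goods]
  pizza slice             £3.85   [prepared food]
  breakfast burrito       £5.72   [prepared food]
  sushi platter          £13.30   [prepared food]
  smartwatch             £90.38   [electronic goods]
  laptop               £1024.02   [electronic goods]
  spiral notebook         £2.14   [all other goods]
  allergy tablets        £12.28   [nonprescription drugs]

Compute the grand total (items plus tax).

27" monitor £332.34: electronic goods → 9.75% → £32.40
Pizza slice £3.85: prepared food → 6% → £0.23
Breakfast burrito £5.72: prepared food → 6% → £0.34
Sushi platter £13.30: prepared food → 6% → £0.80
Smartwatch £90.38: electronic goods → 9.75% → £8.81
Laptop £1024.02: electronic goods → 9.75% + 2.75% surcharge = 12.5% → £128.00
Spiral notebook £2.14: all other goods → 7% → £0.15
Allergy tablets £12.28: nonprescription drugs → 5.25% → £0.64
Subtotal = £1484.03; tax = £171.37; total due = £1655.40

£1655.40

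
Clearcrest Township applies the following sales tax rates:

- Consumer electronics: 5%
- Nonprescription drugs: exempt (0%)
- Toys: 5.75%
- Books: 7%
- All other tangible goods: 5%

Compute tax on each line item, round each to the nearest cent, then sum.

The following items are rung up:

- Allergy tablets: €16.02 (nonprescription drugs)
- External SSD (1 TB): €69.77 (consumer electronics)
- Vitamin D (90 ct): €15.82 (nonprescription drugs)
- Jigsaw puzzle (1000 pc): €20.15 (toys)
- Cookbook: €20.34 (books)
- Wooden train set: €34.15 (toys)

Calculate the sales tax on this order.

€8.03

Allergy tablets €16.02: nonprescription drugs → 0% → €0.00
External SSD (1 TB) €69.77: consumer electronics → 5% → €3.49
Vitamin D (90 ct) €15.82: nonprescription drugs → 0% → €0.00
Jigsaw puzzle (1000 pc) €20.15: toys → 5.75% → €1.16
Cookbook €20.34: books → 7% → €1.42
Wooden train set €34.15: toys → 5.75% → €1.96
Total tax = €3.49 + €1.16 + €1.42 + €1.96 = €8.03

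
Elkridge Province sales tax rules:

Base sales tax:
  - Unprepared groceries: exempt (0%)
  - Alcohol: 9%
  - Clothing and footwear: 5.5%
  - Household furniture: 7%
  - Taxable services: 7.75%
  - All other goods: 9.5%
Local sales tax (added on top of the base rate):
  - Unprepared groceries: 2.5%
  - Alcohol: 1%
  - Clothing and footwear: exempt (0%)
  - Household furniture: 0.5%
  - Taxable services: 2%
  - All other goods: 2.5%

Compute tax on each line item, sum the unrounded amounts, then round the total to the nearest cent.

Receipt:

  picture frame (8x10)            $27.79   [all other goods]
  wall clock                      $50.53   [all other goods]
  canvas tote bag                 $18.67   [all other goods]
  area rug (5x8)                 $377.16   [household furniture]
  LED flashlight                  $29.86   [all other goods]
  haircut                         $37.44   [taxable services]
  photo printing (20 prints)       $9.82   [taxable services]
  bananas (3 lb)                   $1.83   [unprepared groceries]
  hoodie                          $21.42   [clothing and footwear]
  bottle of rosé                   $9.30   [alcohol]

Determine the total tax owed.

$50.27

Picture frame (8x10) $27.79: all other goods → 9.5% + 2.5% local = 12% → $3.3348
Wall clock $50.53: all other goods → 9.5% + 2.5% local = 12% → $6.0636
Canvas tote bag $18.67: all other goods → 9.5% + 2.5% local = 12% → $2.2404
Area rug (5x8) $377.16: household furniture → 7% + 0.5% local = 7.5% → $28.287
LED flashlight $29.86: all other goods → 9.5% + 2.5% local = 12% → $3.5832
Haircut $37.44: taxable services → 7.75% + 2% local = 9.75% → $3.6504
Photo printing (20 prints) $9.82: taxable services → 7.75% + 2% local = 9.75% → $0.95745
Bananas (3 lb) $1.83: unprepared groceries → 0% + 2.5% local = 2.5% → $0.04575
Hoodie $21.42: clothing and footwear → 5.5% + 0% local = 5.5% → $1.1781
Bottle of rosé $9.30: alcohol → 9% + 1% local = 10% → $0.93
Unrounded tax sum = $50.2707 → $50.27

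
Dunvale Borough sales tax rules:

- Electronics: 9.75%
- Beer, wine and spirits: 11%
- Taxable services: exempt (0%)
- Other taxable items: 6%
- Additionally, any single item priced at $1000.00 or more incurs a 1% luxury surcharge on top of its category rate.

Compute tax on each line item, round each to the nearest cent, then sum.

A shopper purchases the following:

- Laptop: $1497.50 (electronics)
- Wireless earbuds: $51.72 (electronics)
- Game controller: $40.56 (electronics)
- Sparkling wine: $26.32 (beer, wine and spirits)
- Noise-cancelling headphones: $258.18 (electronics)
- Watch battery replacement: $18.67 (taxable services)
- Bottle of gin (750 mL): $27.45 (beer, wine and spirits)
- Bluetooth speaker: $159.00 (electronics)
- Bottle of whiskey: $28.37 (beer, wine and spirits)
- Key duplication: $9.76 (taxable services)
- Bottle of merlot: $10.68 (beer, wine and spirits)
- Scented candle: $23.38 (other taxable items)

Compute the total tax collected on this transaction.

Laptop $1497.50: electronics → 9.75% + 1% surcharge = 10.75% → $160.98
Wireless earbuds $51.72: electronics → 9.75% → $5.04
Game controller $40.56: electronics → 9.75% → $3.95
Sparkling wine $26.32: beer, wine and spirits → 11% → $2.90
Noise-cancelling headphones $258.18: electronics → 9.75% → $25.17
Watch battery replacement $18.67: taxable services → 0% → $0.00
Bottle of gin (750 mL) $27.45: beer, wine and spirits → 11% → $3.02
Bluetooth speaker $159.00: electronics → 9.75% → $15.50
Bottle of whiskey $28.37: beer, wine and spirits → 11% → $3.12
Key duplication $9.76: taxable services → 0% → $0.00
Bottle of merlot $10.68: beer, wine and spirits → 11% → $1.17
Scented candle $23.38: other taxable items → 6% → $1.40
Total tax = $160.98 + $5.04 + $3.95 + $2.90 + $25.17 + $3.02 + $15.50 + $3.12 + $1.17 + $1.40 = $222.25

$222.25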